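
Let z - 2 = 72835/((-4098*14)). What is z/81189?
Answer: 5987/665425044 ≈ 8.9973e-6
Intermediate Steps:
z = 5987/8196 (z = 2 + 72835/((-4098*14)) = 2 + 72835/(-57372) = 2 + 72835*(-1/57372) = 2 - 10405/8196 = 5987/8196 ≈ 0.73048)
z/81189 = (5987/8196)/81189 = (5987/8196)*(1/81189) = 5987/665425044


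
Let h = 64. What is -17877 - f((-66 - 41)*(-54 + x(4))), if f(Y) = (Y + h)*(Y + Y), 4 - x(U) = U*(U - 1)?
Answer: -88886941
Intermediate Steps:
x(U) = 4 - U*(-1 + U) (x(U) = 4 - U*(U - 1) = 4 - U*(-1 + U))
f(Y) = 2*Y*(64 + Y) (f(Y) = (Y + 64)*(Y + Y) = (64 + Y)*(2*Y) = 2*Y*(64 + Y))
-17877 - f((-66 - 41)*(-54 + x(4))) = -17877 - 2*(-66 - 41)*(-54 + (4 + 4 - 1*4**2))*(64 + (-66 - 41)*(-54 + (4 + 4 - 1*4**2))) = -17877 - 2*(-107*(-54 + (4 + 4 - 1*16)))*(64 - 107*(-54 + (4 + 4 - 1*16))) = -17877 - 2*(-107*(-54 + (4 + 4 - 16)))*(64 - 107*(-54 + (4 + 4 - 16))) = -17877 - 2*(-107*(-54 - 8))*(64 - 107*(-54 - 8)) = -17877 - 2*(-107*(-62))*(64 - 107*(-62)) = -17877 - 2*6634*(64 + 6634) = -17877 - 2*6634*6698 = -17877 - 1*88869064 = -17877 - 88869064 = -88886941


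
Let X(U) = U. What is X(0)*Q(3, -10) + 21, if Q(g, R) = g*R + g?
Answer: 21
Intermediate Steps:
Q(g, R) = g + R*g (Q(g, R) = R*g + g = g + R*g)
X(0)*Q(3, -10) + 21 = 0*(3*(1 - 10)) + 21 = 0*(3*(-9)) + 21 = 0*(-27) + 21 = 0 + 21 = 21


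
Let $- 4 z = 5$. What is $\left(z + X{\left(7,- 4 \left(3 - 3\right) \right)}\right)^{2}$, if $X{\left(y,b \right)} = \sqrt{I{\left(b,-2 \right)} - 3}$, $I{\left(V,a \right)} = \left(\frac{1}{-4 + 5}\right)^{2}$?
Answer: $\frac{\left(5 - 4 i \sqrt{2}\right)^{2}}{16} \approx -0.4375 - 3.5355 i$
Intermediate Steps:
$z = - \frac{5}{4}$ ($z = \left(- \frac{1}{4}\right) 5 = - \frac{5}{4} \approx -1.25$)
$I{\left(V,a \right)} = 1$ ($I{\left(V,a \right)} = \left(1^{-1}\right)^{2} = 1^{2} = 1$)
$X{\left(y,b \right)} = i \sqrt{2}$ ($X{\left(y,b \right)} = \sqrt{1 - 3} = \sqrt{-2} = i \sqrt{2}$)
$\left(z + X{\left(7,- 4 \left(3 - 3\right) \right)}\right)^{2} = \left(- \frac{5}{4} + i \sqrt{2}\right)^{2}$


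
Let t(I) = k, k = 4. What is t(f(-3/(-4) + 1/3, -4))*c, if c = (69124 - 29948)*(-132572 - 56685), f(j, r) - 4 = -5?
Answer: -29657328928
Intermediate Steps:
f(j, r) = -1 (f(j, r) = 4 - 5 = -1)
t(I) = 4
c = -7414332232 (c = 39176*(-189257) = -7414332232)
t(f(-3/(-4) + 1/3, -4))*c = 4*(-7414332232) = -29657328928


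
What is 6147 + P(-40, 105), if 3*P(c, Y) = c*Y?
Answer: 4747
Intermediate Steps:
P(c, Y) = Y*c/3 (P(c, Y) = (c*Y)/3 = (Y*c)/3 = Y*c/3)
6147 + P(-40, 105) = 6147 + (⅓)*105*(-40) = 6147 - 1400 = 4747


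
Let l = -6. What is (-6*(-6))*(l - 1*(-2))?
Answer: -144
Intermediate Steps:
(-6*(-6))*(l - 1*(-2)) = (-6*(-6))*(-6 - 1*(-2)) = 36*(-6 + 2) = 36*(-4) = -144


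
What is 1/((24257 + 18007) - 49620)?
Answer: -1/7356 ≈ -0.00013594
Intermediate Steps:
1/((24257 + 18007) - 49620) = 1/(42264 - 49620) = 1/(-7356) = -1/7356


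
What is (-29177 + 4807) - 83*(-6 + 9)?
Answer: -24619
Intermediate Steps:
(-29177 + 4807) - 83*(-6 + 9) = -24370 - 83*3 = -24370 - 249 = -24619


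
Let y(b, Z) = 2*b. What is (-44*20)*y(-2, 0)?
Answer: 3520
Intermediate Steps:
(-44*20)*y(-2, 0) = (-44*20)*(2*(-2)) = -880*(-4) = 3520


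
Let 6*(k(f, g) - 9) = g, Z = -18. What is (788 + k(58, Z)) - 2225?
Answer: -1431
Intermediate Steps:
k(f, g) = 9 + g/6
(788 + k(58, Z)) - 2225 = (788 + (9 + (1/6)*(-18))) - 2225 = (788 + (9 - 3)) - 2225 = (788 + 6) - 2225 = 794 - 2225 = -1431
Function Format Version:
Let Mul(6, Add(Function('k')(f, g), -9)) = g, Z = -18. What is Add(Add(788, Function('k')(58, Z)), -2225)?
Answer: -1431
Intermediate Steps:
Function('k')(f, g) = Add(9, Mul(Rational(1, 6), g))
Add(Add(788, Function('k')(58, Z)), -2225) = Add(Add(788, Add(9, Mul(Rational(1, 6), -18))), -2225) = Add(Add(788, Add(9, -3)), -2225) = Add(Add(788, 6), -2225) = Add(794, -2225) = -1431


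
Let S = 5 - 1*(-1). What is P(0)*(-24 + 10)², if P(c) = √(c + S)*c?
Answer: 0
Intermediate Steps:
S = 6 (S = 5 + 1 = 6)
P(c) = c*√(6 + c) (P(c) = √(c + 6)*c = √(6 + c)*c = c*√(6 + c))
P(0)*(-24 + 10)² = (0*√(6 + 0))*(-24 + 10)² = (0*√6)*(-14)² = 0*196 = 0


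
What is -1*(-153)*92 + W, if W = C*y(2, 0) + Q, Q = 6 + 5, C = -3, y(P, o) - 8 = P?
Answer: 14057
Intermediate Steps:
y(P, o) = 8 + P
Q = 11
W = -19 (W = -3*(8 + 2) + 11 = -3*10 + 11 = -30 + 11 = -19)
-1*(-153)*92 + W = -1*(-153)*92 - 19 = 153*92 - 19 = 14076 - 19 = 14057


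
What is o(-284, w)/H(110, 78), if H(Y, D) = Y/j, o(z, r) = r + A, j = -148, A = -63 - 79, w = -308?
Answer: 6660/11 ≈ 605.45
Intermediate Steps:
A = -142
o(z, r) = -142 + r (o(z, r) = r - 142 = -142 + r)
H(Y, D) = -Y/148 (H(Y, D) = Y/(-148) = Y*(-1/148) = -Y/148)
o(-284, w)/H(110, 78) = (-142 - 308)/((-1/148*110)) = -450/(-55/74) = -450*(-74/55) = 6660/11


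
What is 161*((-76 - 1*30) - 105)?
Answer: -33971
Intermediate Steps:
161*((-76 - 1*30) - 105) = 161*((-76 - 30) - 105) = 161*(-106 - 105) = 161*(-211) = -33971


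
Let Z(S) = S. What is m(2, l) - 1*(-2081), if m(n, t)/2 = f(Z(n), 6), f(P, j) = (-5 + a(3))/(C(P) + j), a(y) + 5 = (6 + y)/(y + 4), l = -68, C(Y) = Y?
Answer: 58207/28 ≈ 2078.8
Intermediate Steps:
a(y) = -5 + (6 + y)/(4 + y) (a(y) = -5 + (6 + y)/(y + 4) = -5 + (6 + y)/(4 + y))
f(P, j) = -61/(7*(P + j)) (f(P, j) = (-5 + 2*(-7 - 2*3)/(4 + 3))/(P + j) = (-5 + 2*(-7 - 6)/7)/(P + j) = (-5 + 2*(1/7)*(-13))/(P + j) = (-5 - 26/7)/(P + j) = -61/(7*(P + j)))
m(n, t) = -122/(42 + 7*n) (m(n, t) = 2*(-61/(7*n + 7*6)) = 2*(-61/(7*n + 42)) = 2*(-61/(42 + 7*n)) = -122/(42 + 7*n))
m(2, l) - 1*(-2081) = -122/(42 + 7*2) - 1*(-2081) = -122/(42 + 14) + 2081 = -122/56 + 2081 = -122*1/56 + 2081 = -61/28 + 2081 = 58207/28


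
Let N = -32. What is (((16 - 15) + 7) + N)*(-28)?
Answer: 672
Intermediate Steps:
(((16 - 15) + 7) + N)*(-28) = (((16 - 15) + 7) - 32)*(-28) = ((1 + 7) - 32)*(-28) = (8 - 32)*(-28) = -24*(-28) = 672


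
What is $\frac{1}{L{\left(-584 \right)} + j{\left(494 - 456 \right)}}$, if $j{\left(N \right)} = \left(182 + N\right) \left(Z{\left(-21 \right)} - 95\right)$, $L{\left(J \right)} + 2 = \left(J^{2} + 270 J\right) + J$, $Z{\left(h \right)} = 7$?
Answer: $\frac{1}{163430} \approx 6.1188 \cdot 10^{-6}$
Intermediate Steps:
$L{\left(J \right)} = -2 + J^{2} + 271 J$ ($L{\left(J \right)} = -2 + \left(\left(J^{2} + 270 J\right) + J\right) = -2 + \left(J^{2} + 271 J\right) = -2 + J^{2} + 271 J$)
$j{\left(N \right)} = -16016 - 88 N$ ($j{\left(N \right)} = \left(182 + N\right) \left(7 - 95\right) = \left(182 + N\right) \left(-88\right) = -16016 - 88 N$)
$\frac{1}{L{\left(-584 \right)} + j{\left(494 - 456 \right)}} = \frac{1}{\left(-2 + \left(-584\right)^{2} + 271 \left(-584\right)\right) - \left(16016 + 88 \left(494 - 456\right)\right)} = \frac{1}{\left(-2 + 341056 - 158264\right) - 19360} = \frac{1}{182790 - 19360} = \frac{1}{163430}$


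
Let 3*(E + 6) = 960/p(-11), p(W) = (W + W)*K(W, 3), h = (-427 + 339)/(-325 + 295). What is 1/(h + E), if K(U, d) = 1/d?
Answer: -165/7706 ≈ -0.021412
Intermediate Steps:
h = 44/15 (h = -88/(-30) = -88*(-1/30) = 44/15 ≈ 2.9333)
p(W) = 2*W/3 (p(W) = (W + W)/3 = (2*W)*(⅓) = 2*W/3)
E = -546/11 (E = -6 + (960/(((⅔)*(-11))))/3 = -6 + (960/(-22/3))/3 = -6 + (960*(-3/22))/3 = -6 + (⅓)*(-1440/11) = -6 - 480/11 = -546/11 ≈ -49.636)
1/(h + E) = 1/(44/15 - 546/11) = 1/(-7706/165) = -165/7706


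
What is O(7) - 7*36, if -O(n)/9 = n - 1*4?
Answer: -279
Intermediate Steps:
O(n) = 36 - 9*n (O(n) = -9*(n - 1*4) = -9*(n - 4) = -9*(-4 + n) = 36 - 9*n)
O(7) - 7*36 = (36 - 9*7) - 7*36 = (36 - 63) - 252 = -27 - 252 = -279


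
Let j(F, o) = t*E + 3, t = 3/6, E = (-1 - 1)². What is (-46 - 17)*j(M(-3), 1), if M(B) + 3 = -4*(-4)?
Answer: -315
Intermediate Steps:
M(B) = 13 (M(B) = -3 - 4*(-4) = -3 + 16 = 13)
E = 4 (E = (-2)² = 4)
t = ½ (t = 3*(⅙) = ½ ≈ 0.50000)
j(F, o) = 5 (j(F, o) = (½)*4 + 3 = 2 + 3 = 5)
(-46 - 17)*j(M(-3), 1) = (-46 - 17)*5 = -63*5 = -315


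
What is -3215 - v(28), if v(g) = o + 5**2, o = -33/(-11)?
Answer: -3243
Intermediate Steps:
o = 3 (o = -33*(-1/11) = 3)
v(g) = 28 (v(g) = 3 + 5**2 = 3 + 25 = 28)
-3215 - v(28) = -3215 - 1*28 = -3215 - 28 = -3243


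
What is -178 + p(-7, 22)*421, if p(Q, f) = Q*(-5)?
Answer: 14557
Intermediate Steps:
p(Q, f) = -5*Q
-178 + p(-7, 22)*421 = -178 - 5*(-7)*421 = -178 + 35*421 = -178 + 14735 = 14557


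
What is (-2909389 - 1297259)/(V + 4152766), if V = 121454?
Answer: -350554/356185 ≈ -0.98419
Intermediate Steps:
(-2909389 - 1297259)/(V + 4152766) = (-2909389 - 1297259)/(121454 + 4152766) = -4206648/4274220 = -4206648*1/4274220 = -350554/356185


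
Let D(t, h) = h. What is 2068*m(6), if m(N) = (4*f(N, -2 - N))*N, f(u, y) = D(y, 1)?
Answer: 49632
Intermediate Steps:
f(u, y) = 1
m(N) = 4*N (m(N) = (4*1)*N = 4*N)
2068*m(6) = 2068*(4*6) = 2068*24 = 49632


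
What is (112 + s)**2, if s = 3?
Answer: 13225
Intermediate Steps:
(112 + s)**2 = (112 + 3)**2 = 115**2 = 13225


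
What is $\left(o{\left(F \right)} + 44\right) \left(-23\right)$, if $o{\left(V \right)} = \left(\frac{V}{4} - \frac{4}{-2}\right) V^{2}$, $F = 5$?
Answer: $- \frac{11523}{4} \approx -2880.8$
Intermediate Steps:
$o{\left(V \right)} = V^{2} \left(2 + \frac{V}{4}\right)$ ($o{\left(V \right)} = \left(V \frac{1}{4} - -2\right) V^{2} = \left(\frac{V}{4} + 2\right) V^{2} = \left(2 + \frac{V}{4}\right) V^{2} = V^{2} \left(2 + \frac{V}{4}\right)$)
$\left(o{\left(F \right)} + 44\right) \left(-23\right) = \left(\frac{5^{2} \left(8 + 5\right)}{4} + 44\right) \left(-23\right) = \left(\frac{1}{4} \cdot 25 \cdot 13 + 44\right) \left(-23\right) = \left(\frac{325}{4} + 44\right) \left(-23\right) = \frac{501}{4} \left(-23\right) = - \frac{11523}{4}$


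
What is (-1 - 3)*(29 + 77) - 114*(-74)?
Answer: 8012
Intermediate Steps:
(-1 - 3)*(29 + 77) - 114*(-74) = -4*106 + 8436 = -424 + 8436 = 8012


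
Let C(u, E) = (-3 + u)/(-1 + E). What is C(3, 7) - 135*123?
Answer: -16605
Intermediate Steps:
C(u, E) = (-3 + u)/(-1 + E)
C(3, 7) - 135*123 = (-3 + 3)/(-1 + 7) - 135*123 = 0/6 - 16605 = (1/6)*0 - 16605 = 0 - 16605 = -16605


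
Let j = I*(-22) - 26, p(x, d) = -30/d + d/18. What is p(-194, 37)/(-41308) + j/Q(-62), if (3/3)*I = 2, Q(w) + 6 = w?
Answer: 481430647/467689176 ≈ 1.0294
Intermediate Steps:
p(x, d) = -30/d + d/18 (p(x, d) = -30/d + d*(1/18) = -30/d + d/18)
Q(w) = -6 + w
I = 2
j = -70 (j = 2*(-22) - 26 = -44 - 26 = -70)
p(-194, 37)/(-41308) + j/Q(-62) = (-30/37 + (1/18)*37)/(-41308) - 70/(-6 - 62) = (-30*1/37 + 37/18)*(-1/41308) - 70/(-68) = (-30/37 + 37/18)*(-1/41308) - 70*(-1/68) = (829/666)*(-1/41308) + 35/34 = -829/27511128 + 35/34 = 481430647/467689176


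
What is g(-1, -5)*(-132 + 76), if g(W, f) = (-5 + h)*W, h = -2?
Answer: -392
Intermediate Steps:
g(W, f) = -7*W (g(W, f) = (-5 - 2)*W = -7*W)
g(-1, -5)*(-132 + 76) = (-7*(-1))*(-132 + 76) = 7*(-56) = -392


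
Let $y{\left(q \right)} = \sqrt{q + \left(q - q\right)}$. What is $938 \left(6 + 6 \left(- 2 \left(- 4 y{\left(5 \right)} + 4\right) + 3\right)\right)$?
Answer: $-22512 + 45024 \sqrt{5} \approx 78165.0$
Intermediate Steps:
$y{\left(q \right)} = \sqrt{q}$ ($y{\left(q \right)} = \sqrt{q + 0} = \sqrt{q}$)
$938 \left(6 + 6 \left(- 2 \left(- 4 y{\left(5 \right)} + 4\right) + 3\right)\right) = 938 \left(6 + 6 \left(- 2 \left(- 4 \sqrt{5} + 4\right) + 3\right)\right) = 938 \left(6 + 6 \left(- 2 \left(4 - 4 \sqrt{5}\right) + 3\right)\right) = 938 \left(6 + 6 \left(\left(-8 + 8 \sqrt{5}\right) + 3\right)\right) = 938 \left(6 + 6 \left(-5 + 8 \sqrt{5}\right)\right) = 938 \left(6 - \left(30 - 48 \sqrt{5}\right)\right) = 938 \left(-24 + 48 \sqrt{5}\right) = -22512 + 45024 \sqrt{5}$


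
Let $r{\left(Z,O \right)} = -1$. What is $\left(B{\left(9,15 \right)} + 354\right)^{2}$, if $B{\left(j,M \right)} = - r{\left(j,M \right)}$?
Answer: $126025$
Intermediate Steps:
$B{\left(j,M \right)} = 1$ ($B{\left(j,M \right)} = \left(-1\right) \left(-1\right) = 1$)
$\left(B{\left(9,15 \right)} + 354\right)^{2} = \left(1 + 354\right)^{2} = 355^{2} = 126025$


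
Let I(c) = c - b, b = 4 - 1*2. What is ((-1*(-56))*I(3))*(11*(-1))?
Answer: -616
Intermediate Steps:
b = 2 (b = 4 - 2 = 2)
I(c) = -2 + c (I(c) = c - 1*2 = c - 2 = -2 + c)
((-1*(-56))*I(3))*(11*(-1)) = ((-1*(-56))*(-2 + 3))*(11*(-1)) = (56*1)*(-11) = 56*(-11) = -616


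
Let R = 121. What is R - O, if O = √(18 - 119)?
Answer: 121 - I*√101 ≈ 121.0 - 10.05*I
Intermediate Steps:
O = I*√101 (O = √(-101) = I*√101 ≈ 10.05*I)
R - O = 121 - I*√101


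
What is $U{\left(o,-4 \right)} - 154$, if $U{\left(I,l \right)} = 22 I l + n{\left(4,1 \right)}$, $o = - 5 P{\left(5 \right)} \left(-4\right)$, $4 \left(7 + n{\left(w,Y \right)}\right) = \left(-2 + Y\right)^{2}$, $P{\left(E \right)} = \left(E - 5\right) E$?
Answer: $- \frac{643}{4} \approx -160.75$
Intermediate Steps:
$P{\left(E \right)} = E \left(-5 + E\right)$ ($P{\left(E \right)} = \left(-5 + E\right) E = E \left(-5 + E\right)$)
$n{\left(w,Y \right)} = -7 + \frac{\left(-2 + Y\right)^{2}}{4}$
$o = 0$ ($o = - 5 \cdot 5 \left(-5 + 5\right) \left(-4\right) = - 5 \cdot 5 \cdot 0 \left(-4\right) = \left(-5\right) 0 \left(-4\right) = 0 \left(-4\right) = 0$)
$U{\left(I,l \right)} = - \frac{27}{4} + 22 I l$ ($U{\left(I,l \right)} = 22 I l - \left(7 - \frac{\left(-2 + 1\right)^{2}}{4}\right) = 22 I l - \left(7 - \frac{\left(-1\right)^{2}}{4}\right) = 22 I l + \left(-7 + \frac{1}{4} \cdot 1\right) = 22 I l + \left(-7 + \frac{1}{4}\right) = 22 I l - \frac{27}{4} = - \frac{27}{4} + 22 I l$)
$U{\left(o,-4 \right)} - 154 = \left(- \frac{27}{4} + 22 \cdot 0 \left(-4\right)\right) - 154 = \left(- \frac{27}{4} + 0\right) - 154 = - \frac{27}{4} - 154 = - \frac{643}{4}$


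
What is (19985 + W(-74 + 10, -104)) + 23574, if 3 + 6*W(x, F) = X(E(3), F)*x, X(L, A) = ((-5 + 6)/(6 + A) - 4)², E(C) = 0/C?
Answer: 208344189/4802 ≈ 43387.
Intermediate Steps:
E(C) = 0
X(L, A) = (-4 + 1/(6 + A))² (X(L, A) = (1/(6 + A) - 4)² = (-4 + 1/(6 + A))²)
W(x, F) = -½ + x*(23 + 4*F)²/(6*(6 + F)²) (W(x, F) = -½ + (((23 + 4*F)²/(6 + F)²)*x)/6 = -½ + (x*(23 + 4*F)²/(6 + F)²)/6 = -½ + x*(23 + 4*F)²/(6*(6 + F)²))
(19985 + W(-74 + 10, -104)) + 23574 = (19985 + (-½ + (-74 + 10)*(23 + 4*(-104))²/(6*(6 - 104)²))) + 23574 = (19985 + (-½ + (⅙)*(-64)*(23 - 416)²/(-98)²)) + 23574 = (19985 + (-½ + (⅙)*(-64)*(1/9604)*(-393)²)) + 23574 = (19985 + (-½ + (⅙)*(-64)*(1/9604)*154449)) + 23574 = (19985 + (-½ - 411864/2401)) + 23574 = (19985 - 826129/4802) + 23574 = 95141841/4802 + 23574 = 208344189/4802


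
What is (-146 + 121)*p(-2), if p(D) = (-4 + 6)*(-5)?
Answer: 250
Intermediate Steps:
p(D) = -10 (p(D) = 2*(-5) = -10)
(-146 + 121)*p(-2) = (-146 + 121)*(-10) = -25*(-10) = 250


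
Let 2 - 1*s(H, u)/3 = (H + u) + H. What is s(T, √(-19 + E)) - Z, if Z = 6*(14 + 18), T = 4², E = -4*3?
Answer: -282 - 3*I*√31 ≈ -282.0 - 16.703*I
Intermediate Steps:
E = -12
T = 16
s(H, u) = 6 - 6*H - 3*u (s(H, u) = 6 - 3*((H + u) + H) = 6 - 3*(u + 2*H) = 6 + (-6*H - 3*u) = 6 - 6*H - 3*u)
Z = 192 (Z = 6*32 = 192)
s(T, √(-19 + E)) - Z = (6 - 6*16 - 3*√(-19 - 12)) - 1*192 = (6 - 96 - 3*I*√31) - 192 = (-90 - 3*I*√31) - 192 = -282 - 3*I*√31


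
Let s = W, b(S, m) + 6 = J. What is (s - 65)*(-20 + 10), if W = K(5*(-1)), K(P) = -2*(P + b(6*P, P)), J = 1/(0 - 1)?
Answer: 410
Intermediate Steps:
J = -1 (J = 1/(-1) = -1)
b(S, m) = -7 (b(S, m) = -6 - 1 = -7)
K(P) = 14 - 2*P (K(P) = -2*(P - 7) = -2*(-7 + P) = 14 - 2*P)
W = 24 (W = 14 - 10*(-1) = 14 - 2*(-5) = 14 + 10 = 24)
s = 24
(s - 65)*(-20 + 10) = (24 - 65)*(-20 + 10) = -41*(-10) = 410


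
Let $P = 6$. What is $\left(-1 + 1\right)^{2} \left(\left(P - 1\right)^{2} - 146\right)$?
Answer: $0$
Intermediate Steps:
$\left(-1 + 1\right)^{2} \left(\left(P - 1\right)^{2} - 146\right) = \left(-1 + 1\right)^{2} \left(\left(6 - 1\right)^{2} - 146\right) = 0^{2} \left(5^{2} - 146\right) = 0 \left(25 - 146\right) = 0 \left(-121\right) = 0$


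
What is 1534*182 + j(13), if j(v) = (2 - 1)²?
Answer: 279189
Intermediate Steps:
j(v) = 1 (j(v) = 1² = 1)
1534*182 + j(13) = 1534*182 + 1 = 279188 + 1 = 279189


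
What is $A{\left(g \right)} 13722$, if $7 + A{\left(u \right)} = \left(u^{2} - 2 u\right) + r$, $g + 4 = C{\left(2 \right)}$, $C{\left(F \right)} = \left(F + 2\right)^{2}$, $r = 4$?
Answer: $1605474$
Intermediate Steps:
$C{\left(F \right)} = \left(2 + F\right)^{2}$
$g = 12$ ($g = -4 + \left(2 + 2\right)^{2} = -4 + 4^{2} = -4 + 16 = 12$)
$A{\left(u \right)} = -3 + u^{2} - 2 u$ ($A{\left(u \right)} = -7 + \left(\left(u^{2} - 2 u\right) + 4\right) = -7 + \left(4 + u^{2} - 2 u\right) = -3 + u^{2} - 2 u$)
$A{\left(g \right)} 13722 = \left(-3 + 12^{2} - 24\right) 13722 = \left(-3 + 144 - 24\right) 13722 = 117 \cdot 13722 = 1605474$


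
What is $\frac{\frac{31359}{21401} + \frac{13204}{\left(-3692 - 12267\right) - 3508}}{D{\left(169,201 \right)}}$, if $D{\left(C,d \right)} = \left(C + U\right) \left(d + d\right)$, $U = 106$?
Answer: $\frac{327886849}{46056596666850} \approx 7.1192 \cdot 10^{-6}$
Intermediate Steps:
$D{\left(C,d \right)} = 2 d \left(106 + C\right)$ ($D{\left(C,d \right)} = \left(C + 106\right) \left(d + d\right) = \left(106 + C\right) 2 d = 2 d \left(106 + C\right)$)
$\frac{\frac{31359}{21401} + \frac{13204}{\left(-3692 - 12267\right) - 3508}}{D{\left(169,201 \right)}} = \frac{\frac{31359}{21401} + \frac{13204}{\left(-3692 - 12267\right) - 3508}}{2 \cdot 201 \left(106 + 169\right)} = \frac{31359 \cdot \frac{1}{21401} + \frac{13204}{-15959 - 3508}}{2 \cdot 201 \cdot 275} = \frac{\frac{31359}{21401} + \frac{13204}{-19467}}{110550} = \left(\frac{31359}{21401} + 13204 \left(- \frac{1}{19467}\right)\right) \frac{1}{110550} = \left(\frac{31359}{21401} - \frac{13204}{19467}\right) \frac{1}{110550} = \frac{327886849}{416613267} \cdot \frac{1}{110550} = \frac{327886849}{46056596666850}$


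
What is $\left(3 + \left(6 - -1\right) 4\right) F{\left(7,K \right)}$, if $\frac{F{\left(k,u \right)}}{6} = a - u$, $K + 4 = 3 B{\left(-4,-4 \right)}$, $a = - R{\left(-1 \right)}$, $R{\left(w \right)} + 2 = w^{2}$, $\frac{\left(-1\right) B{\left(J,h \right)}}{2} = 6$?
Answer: $7626$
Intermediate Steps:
$B{\left(J,h \right)} = -12$ ($B{\left(J,h \right)} = \left(-2\right) 6 = -12$)
$R{\left(w \right)} = -2 + w^{2}$
$a = 1$ ($a = - (-2 + \left(-1\right)^{2}) = - (-2 + 1) = \left(-1\right) \left(-1\right) = 1$)
$K = -40$ ($K = -4 + 3 \left(-12\right) = -4 - 36 = -40$)
$F{\left(k,u \right)} = 6 - 6 u$ ($F{\left(k,u \right)} = 6 \left(1 - u\right) = 6 - 6 u$)
$\left(3 + \left(6 - -1\right) 4\right) F{\left(7,K \right)} = \left(3 + \left(6 - -1\right) 4\right) \left(6 - -240\right) = \left(3 + \left(6 + 1\right) 4\right) \left(6 + 240\right) = \left(3 + 7 \cdot 4\right) 246 = \left(3 + 28\right) 246 = 31 \cdot 246 = 7626$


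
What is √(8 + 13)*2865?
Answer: 2865*√21 ≈ 13129.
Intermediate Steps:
√(8 + 13)*2865 = √21*2865 = 2865*√21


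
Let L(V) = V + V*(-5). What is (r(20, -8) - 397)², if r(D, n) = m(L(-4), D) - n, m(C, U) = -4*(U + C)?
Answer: 284089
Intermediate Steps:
L(V) = -4*V (L(V) = V - 5*V = -4*V)
m(C, U) = -4*C - 4*U (m(C, U) = -4*(C + U) = -4*C - 4*U)
r(D, n) = -64 - n - 4*D (r(D, n) = (-(-16)*(-4) - 4*D) - n = (-4*16 - 4*D) - n = (-64 - 4*D) - n = -64 - n - 4*D)
(r(20, -8) - 397)² = ((-64 - 1*(-8) - 4*20) - 397)² = ((-64 + 8 - 80) - 397)² = (-136 - 397)² = (-533)² = 284089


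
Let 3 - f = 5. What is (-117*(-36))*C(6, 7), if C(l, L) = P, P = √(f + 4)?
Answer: 4212*√2 ≈ 5956.7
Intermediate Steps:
f = -2 (f = 3 - 1*5 = 3 - 5 = -2)
P = √2 (P = √(-2 + 4) = √2 ≈ 1.4142)
C(l, L) = √2
(-117*(-36))*C(6, 7) = (-117*(-36))*√2 = 4212*√2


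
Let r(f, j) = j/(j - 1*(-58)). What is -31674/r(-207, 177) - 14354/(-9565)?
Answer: -23731161564/564335 ≈ -42052.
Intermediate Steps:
r(f, j) = j/(58 + j) (r(f, j) = j/(j + 58) = j/(58 + j))
-31674/r(-207, 177) - 14354/(-9565) = -31674/(177/(58 + 177)) - 14354/(-9565) = -31674/(177/235) - 14354*(-1/9565) = -31674/(177*(1/235)) + 14354/9565 = -31674/177/235 + 14354/9565 = -31674*235/177 + 14354/9565 = -2481130/59 + 14354/9565 = -23731161564/564335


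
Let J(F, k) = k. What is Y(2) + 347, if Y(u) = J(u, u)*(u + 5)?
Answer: 361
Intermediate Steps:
Y(u) = u*(5 + u) (Y(u) = u*(u + 5) = u*(5 + u))
Y(2) + 347 = 2*(5 + 2) + 347 = 2*7 + 347 = 14 + 347 = 361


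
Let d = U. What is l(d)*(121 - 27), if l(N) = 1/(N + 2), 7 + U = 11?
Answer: 47/3 ≈ 15.667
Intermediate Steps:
U = 4 (U = -7 + 11 = 4)
d = 4
l(N) = 1/(2 + N)
l(d)*(121 - 27) = (121 - 27)/(2 + 4) = 94/6 = (⅙)*94 = 47/3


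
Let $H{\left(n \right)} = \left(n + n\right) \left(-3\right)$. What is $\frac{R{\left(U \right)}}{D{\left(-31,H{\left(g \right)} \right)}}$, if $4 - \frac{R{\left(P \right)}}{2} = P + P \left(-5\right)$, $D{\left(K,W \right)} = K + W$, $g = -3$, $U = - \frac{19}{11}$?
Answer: $\frac{64}{143} \approx 0.44755$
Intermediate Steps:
$U = - \frac{19}{11}$ ($U = \left(-19\right) \frac{1}{11} = - \frac{19}{11} \approx -1.7273$)
$H{\left(n \right)} = - 6 n$ ($H{\left(n \right)} = 2 n \left(-3\right) = - 6 n$)
$R{\left(P \right)} = 8 + 8 P$ ($R{\left(P \right)} = 8 - 2 \left(P + P \left(-5\right)\right) = 8 - 2 \left(P - 5 P\right) = 8 - 2 \left(- 4 P\right) = 8 + 8 P$)
$\frac{R{\left(U \right)}}{D{\left(-31,H{\left(g \right)} \right)}} = \frac{8 + 8 \left(- \frac{19}{11}\right)}{-31 - -18} = \frac{8 - \frac{152}{11}}{-31 + 18} = - \frac{64}{11 \left(-13\right)} = \left(- \frac{64}{11}\right) \left(- \frac{1}{13}\right) = \frac{64}{143}$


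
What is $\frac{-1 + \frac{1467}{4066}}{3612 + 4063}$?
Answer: $- \frac{2599}{31206550} \approx -8.3284 \cdot 10^{-5}$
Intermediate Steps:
$\frac{-1 + \frac{1467}{4066}}{3612 + 4063} = \frac{-1 + 1467 \cdot \frac{1}{4066}}{7675} = \left(-1 + \frac{1467}{4066}\right) \frac{1}{7675} = \left(- \frac{2599}{4066}\right) \frac{1}{7675} = - \frac{2599}{31206550}$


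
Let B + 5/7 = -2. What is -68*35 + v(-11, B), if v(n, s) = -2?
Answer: -2382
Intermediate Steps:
B = -19/7 (B = -5/7 - 2 = -19/7 ≈ -2.7143)
-68*35 + v(-11, B) = -68*35 - 2 = -2380 - 2 = -2382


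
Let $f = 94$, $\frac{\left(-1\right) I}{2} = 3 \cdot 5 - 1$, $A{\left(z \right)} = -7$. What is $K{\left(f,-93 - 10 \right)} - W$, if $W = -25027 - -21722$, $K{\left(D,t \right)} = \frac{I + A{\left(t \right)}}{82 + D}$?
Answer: $\frac{581645}{176} \approx 3304.8$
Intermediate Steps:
$I = -28$ ($I = - 2 \left(3 \cdot 5 - 1\right) = - 2 \left(15 - 1\right) = \left(-2\right) 14 = -28$)
$K{\left(D,t \right)} = - \frac{35}{82 + D}$ ($K{\left(D,t \right)} = \frac{-28 - 7}{82 + D} = - \frac{35}{82 + D}$)
$W = -3305$ ($W = -25027 + 21722 = -3305$)
$K{\left(f,-93 - 10 \right)} - W = - \frac{35}{82 + 94} - -3305 = - \frac{35}{176} + 3305 = \frac{581645}{176}$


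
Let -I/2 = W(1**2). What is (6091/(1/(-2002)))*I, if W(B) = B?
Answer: 24388364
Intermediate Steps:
I = -2 (I = -2*1**2 = -2*1 = -2)
(6091/(1/(-2002)))*I = (6091/(1/(-2002)))*(-2) = (6091/(-1/2002))*(-2) = (6091*(-2002))*(-2) = -12194182*(-2) = 24388364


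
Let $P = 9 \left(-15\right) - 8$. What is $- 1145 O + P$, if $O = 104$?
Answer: $-119223$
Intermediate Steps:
$P = -143$ ($P = -135 - 8 = -143$)
$- 1145 O + P = \left(-1145\right) 104 - 143 = -119080 - 143 = -119223$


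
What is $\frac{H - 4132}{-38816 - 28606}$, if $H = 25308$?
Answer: $- \frac{10588}{33711} \approx -0.31408$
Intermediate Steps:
$\frac{H - 4132}{-38816 - 28606} = \frac{25308 - 4132}{-38816 - 28606} = \frac{21176}{-67422} = 21176 \left(- \frac{1}{67422}\right) = - \frac{10588}{33711}$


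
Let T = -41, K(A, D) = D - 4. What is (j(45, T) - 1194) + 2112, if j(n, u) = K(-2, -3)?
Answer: 911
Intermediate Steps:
K(A, D) = -4 + D
j(n, u) = -7 (j(n, u) = -4 - 3 = -7)
(j(45, T) - 1194) + 2112 = (-7 - 1194) + 2112 = -1201 + 2112 = 911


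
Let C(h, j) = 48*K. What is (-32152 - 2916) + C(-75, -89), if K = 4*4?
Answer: -34300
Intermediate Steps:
K = 16
C(h, j) = 768 (C(h, j) = 48*16 = 768)
(-32152 - 2916) + C(-75, -89) = (-32152 - 2916) + 768 = -35068 + 768 = -34300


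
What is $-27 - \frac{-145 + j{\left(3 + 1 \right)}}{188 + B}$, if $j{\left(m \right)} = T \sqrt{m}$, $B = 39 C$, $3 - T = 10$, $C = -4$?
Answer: $- \frac{705}{32} \approx -22.031$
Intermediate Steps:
$T = -7$ ($T = 3 - 10 = -7$)
$B = -156$ ($B = 39 \left(-4\right) = -156$)
$j{\left(m \right)} = - 7 \sqrt{m}$
$-27 - \frac{-145 + j{\left(3 + 1 \right)}}{188 + B} = -27 - \frac{-145 - 7 \sqrt{3 + 1}}{188 - 156} = -27 - \frac{-145 - 7 \sqrt{4}}{32} = -27 - \left(-145 - 14\right) \frac{1}{32} = -27 - \left(-159\right) \frac{1}{32} = -27 - - \frac{159}{32} = -27 + \frac{159}{32} = - \frac{705}{32}$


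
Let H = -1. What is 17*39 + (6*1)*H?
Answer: 657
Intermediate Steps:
17*39 + (6*1)*H = 17*39 + (6*1)*(-1) = 663 + 6*(-1) = 663 - 6 = 657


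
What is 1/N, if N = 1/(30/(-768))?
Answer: -5/128 ≈ -0.039063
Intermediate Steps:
N = -128/5 (N = 1/(30*(-1/768)) = 1/(-5/128) = -128/5 ≈ -25.600)
1/N = 1/(-128/5) = -5/128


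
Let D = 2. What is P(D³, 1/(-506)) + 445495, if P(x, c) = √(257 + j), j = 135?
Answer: 445495 + 14*√2 ≈ 4.4552e+5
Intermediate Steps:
P(x, c) = 14*√2 (P(x, c) = √(257 + 135) = √392 = 14*√2)
P(D³, 1/(-506)) + 445495 = 14*√2 + 445495 = 445495 + 14*√2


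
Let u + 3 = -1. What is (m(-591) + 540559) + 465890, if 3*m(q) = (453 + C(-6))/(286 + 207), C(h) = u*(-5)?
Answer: 1488538544/1479 ≈ 1.0064e+6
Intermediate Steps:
u = -4 (u = -3 - 1 = -4)
C(h) = 20 (C(h) = -4*(-5) = 20)
m(q) = 473/1479 (m(q) = ((453 + 20)/(286 + 207))/3 = (473/493)/3 = (473*(1/493))/3 = (1/3)*(473/493) = 473/1479)
(m(-591) + 540559) + 465890 = (473/1479 + 540559) + 465890 = 799487234/1479 + 465890 = 1488538544/1479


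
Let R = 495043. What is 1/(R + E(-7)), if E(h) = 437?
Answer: 1/495480 ≈ 2.0182e-6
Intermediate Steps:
1/(R + E(-7)) = 1/(495043 + 437) = 1/495480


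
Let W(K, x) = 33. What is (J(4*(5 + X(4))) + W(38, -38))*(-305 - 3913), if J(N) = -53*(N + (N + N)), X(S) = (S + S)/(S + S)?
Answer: 15956694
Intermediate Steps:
X(S) = 1 (X(S) = (2*S)/((2*S)) = (2*S)*(1/(2*S)) = 1)
J(N) = -159*N (J(N) = -53*(N + 2*N) = -159*N)
(J(4*(5 + X(4))) + W(38, -38))*(-305 - 3913) = (-636*(5 + 1) + 33)*(-305 - 3913) = (-636*6 + 33)*(-4218) = (-159*24 + 33)*(-4218) = (-3816 + 33)*(-4218) = -3783*(-4218) = 15956694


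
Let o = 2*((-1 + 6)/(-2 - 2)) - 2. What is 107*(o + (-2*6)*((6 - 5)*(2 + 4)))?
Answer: -16371/2 ≈ -8185.5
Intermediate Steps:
o = -9/2 (o = 2*(5/(-4)) - 2 = 2*(5*(-¼)) - 2 = 2*(-5/4) - 2 = -5/2 - 2 = -9/2 ≈ -4.5000)
107*(o + (-2*6)*((6 - 5)*(2 + 4))) = 107*(-9/2 + (-2*6)*((6 - 5)*(2 + 4))) = 107*(-9/2 - 12*6) = 107*(-9/2 - 72) = 107*(-153/2) = -16371/2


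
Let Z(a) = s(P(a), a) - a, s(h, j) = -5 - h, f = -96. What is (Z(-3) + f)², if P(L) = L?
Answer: 9025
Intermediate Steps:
Z(a) = -5 - 2*a (Z(a) = (-5 - a) - a = -5 - 2*a)
(Z(-3) + f)² = ((-5 - 2*(-3)) - 96)² = ((-5 + 6) - 96)² = (1 - 96)² = (-95)² = 9025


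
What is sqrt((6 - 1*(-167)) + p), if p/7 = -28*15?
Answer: I*sqrt(2767) ≈ 52.602*I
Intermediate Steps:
p = -2940 (p = 7*(-28*15) = 7*(-420) = -2940)
sqrt((6 - 1*(-167)) + p) = sqrt((6 - 1*(-167)) - 2940) = sqrt((6 + 167) - 2940) = sqrt(173 - 2940) = sqrt(-2767) = I*sqrt(2767)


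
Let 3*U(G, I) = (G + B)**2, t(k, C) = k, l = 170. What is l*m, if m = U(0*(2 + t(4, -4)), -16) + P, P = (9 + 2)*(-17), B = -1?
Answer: -95200/3 ≈ -31733.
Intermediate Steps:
U(G, I) = (-1 + G)**2/3 (U(G, I) = (G - 1)**2/3 = (-1 + G)**2/3)
P = -187 (P = 11*(-17) = -187)
m = -560/3 (m = (-1 + 0*(2 + 4))**2/3 - 187 = (-1 + 0*6)**2/3 - 187 = (-1 + 0)**2/3 - 187 = (1/3)*(-1)**2 - 187 = (1/3)*1 - 187 = 1/3 - 187 = -560/3 ≈ -186.67)
l*m = 170*(-560/3) = -95200/3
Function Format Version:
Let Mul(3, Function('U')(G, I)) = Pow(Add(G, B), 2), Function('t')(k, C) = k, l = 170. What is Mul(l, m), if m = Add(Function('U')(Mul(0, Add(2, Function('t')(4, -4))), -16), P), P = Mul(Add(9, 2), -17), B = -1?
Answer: Rational(-95200, 3) ≈ -31733.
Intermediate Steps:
Function('U')(G, I) = Mul(Rational(1, 3), Pow(Add(-1, G), 2)) (Function('U')(G, I) = Mul(Rational(1, 3), Pow(Add(G, -1), 2)) = Mul(Rational(1, 3), Pow(Add(-1, G), 2)))
P = -187 (P = Mul(11, -17) = -187)
m = Rational(-560, 3) (m = Add(Mul(Rational(1, 3), Pow(Add(-1, Mul(0, Add(2, 4))), 2)), -187) = Add(Mul(Rational(1, 3), Pow(Add(-1, Mul(0, 6)), 2)), -187) = Add(Mul(Rational(1, 3), Pow(Add(-1, 0), 2)), -187) = Add(Mul(Rational(1, 3), Pow(-1, 2)), -187) = Add(Mul(Rational(1, 3), 1), -187) = Add(Rational(1, 3), -187) = Rational(-560, 3) ≈ -186.67)
Mul(l, m) = Mul(170, Rational(-560, 3)) = Rational(-95200, 3)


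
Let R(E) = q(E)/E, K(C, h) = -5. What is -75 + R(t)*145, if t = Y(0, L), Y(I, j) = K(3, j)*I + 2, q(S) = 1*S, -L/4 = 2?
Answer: 70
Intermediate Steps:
L = -8 (L = -4*2 = -8)
q(S) = S
Y(I, j) = 2 - 5*I (Y(I, j) = -5*I + 2 = 2 - 5*I)
t = 2 (t = 2 - 5*0 = 2 + 0 = 2)
R(E) = 1 (R(E) = E/E = 1)
-75 + R(t)*145 = -75 + 1*145 = -75 + 145 = 70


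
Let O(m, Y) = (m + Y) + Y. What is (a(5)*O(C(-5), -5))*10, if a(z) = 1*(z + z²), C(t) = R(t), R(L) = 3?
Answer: -2100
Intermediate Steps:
C(t) = 3
O(m, Y) = m + 2*Y (O(m, Y) = (Y + m) + Y = m + 2*Y)
a(z) = z + z²
(a(5)*O(C(-5), -5))*10 = ((5*(1 + 5))*(3 + 2*(-5)))*10 = ((5*6)*(3 - 10))*10 = (30*(-7))*10 = -210*10 = -2100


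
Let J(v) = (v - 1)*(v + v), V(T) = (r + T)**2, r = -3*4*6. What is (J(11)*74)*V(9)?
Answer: 64615320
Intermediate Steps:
r = -72 (r = -12*6 = -72)
V(T) = (-72 + T)**2
J(v) = 2*v*(-1 + v) (J(v) = (-1 + v)*(2*v) = 2*v*(-1 + v))
(J(11)*74)*V(9) = ((2*11*(-1 + 11))*74)*(-72 + 9)**2 = ((2*11*10)*74)*(-63)**2 = (220*74)*3969 = 16280*3969 = 64615320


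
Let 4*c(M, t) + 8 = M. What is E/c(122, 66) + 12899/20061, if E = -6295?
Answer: -83944249/381159 ≈ -220.23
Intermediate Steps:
c(M, t) = -2 + M/4
E/c(122, 66) + 12899/20061 = -6295/(-2 + (¼)*122) + 12899/20061 = -6295/(-2 + 61/2) + 12899*(1/20061) = -6295/57/2 + 12899/20061 = -6295*2/57 + 12899/20061 = -12590/57 + 12899/20061 = -83944249/381159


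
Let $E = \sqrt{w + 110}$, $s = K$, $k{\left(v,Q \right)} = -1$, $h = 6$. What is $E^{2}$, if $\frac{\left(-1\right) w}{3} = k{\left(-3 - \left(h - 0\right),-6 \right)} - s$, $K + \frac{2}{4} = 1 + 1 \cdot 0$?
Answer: $\frac{229}{2} \approx 114.5$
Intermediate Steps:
$K = \frac{1}{2}$ ($K = - \frac{1}{2} + \left(1 + 1 \cdot 0\right) = - \frac{1}{2} + \left(1 + 0\right) = - \frac{1}{2} + 1 = \frac{1}{2} \approx 0.5$)
$s = \frac{1}{2} \approx 0.5$
$w = \frac{9}{2}$ ($w = - 3 \left(-1 - \frac{1}{2}\right) = \left(-3\right) \left(- \frac{3}{2}\right) = \frac{9}{2} \approx 4.5$)
$E = \frac{\sqrt{458}}{2}$ ($E = \sqrt{\frac{9}{2} + 110} = \sqrt{\frac{229}{2}} = \frac{\sqrt{458}}{2} \approx 10.7$)
$E^{2} = \left(\frac{\sqrt{458}}{2}\right)^{2} = \frac{229}{2}$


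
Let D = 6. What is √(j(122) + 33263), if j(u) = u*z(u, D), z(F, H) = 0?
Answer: √33263 ≈ 182.38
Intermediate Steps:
j(u) = 0 (j(u) = u*0 = 0)
√(j(122) + 33263) = √(0 + 33263) = √33263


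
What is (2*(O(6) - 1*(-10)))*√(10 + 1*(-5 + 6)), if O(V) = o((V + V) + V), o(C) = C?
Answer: 56*√11 ≈ 185.73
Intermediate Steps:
O(V) = 3*V (O(V) = (V + V) + V = 2*V + V = 3*V)
(2*(O(6) - 1*(-10)))*√(10 + 1*(-5 + 6)) = (2*(3*6 - 1*(-10)))*√(10 + 1*(-5 + 6)) = (2*(18 + 10))*√(10 + 1*1) = (2*28)*√(10 + 1) = 56*√11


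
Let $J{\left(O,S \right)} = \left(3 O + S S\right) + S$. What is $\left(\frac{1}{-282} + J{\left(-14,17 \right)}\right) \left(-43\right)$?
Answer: $- \frac{3201221}{282} \approx -11352.0$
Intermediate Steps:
$J{\left(O,S \right)} = S + S^{2} + 3 O$ ($J{\left(O,S \right)} = \left(3 O + S^{2}\right) + S = \left(S^{2} + 3 O\right) + S = S + S^{2} + 3 O$)
$\left(\frac{1}{-282} + J{\left(-14,17 \right)}\right) \left(-43\right) = \left(\frac{1}{-282} + \left(17 + 17^{2} + 3 \left(-14\right)\right)\right) \left(-43\right) = \left(- \frac{1}{282} + \left(17 + 289 - 42\right)\right) \left(-43\right) = \left(- \frac{1}{282} + 264\right) \left(-43\right) = \frac{74447}{282} \left(-43\right) = - \frac{3201221}{282}$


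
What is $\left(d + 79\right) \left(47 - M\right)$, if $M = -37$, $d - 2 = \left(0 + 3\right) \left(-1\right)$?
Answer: $6552$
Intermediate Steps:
$d = -1$ ($d = 2 + \left(0 + 3\right) \left(-1\right) = 2 + 3 \left(-1\right) = 2 - 3 = -1$)
$\left(d + 79\right) \left(47 - M\right) = \left(-1 + 79\right) \left(47 - -37\right) = 78 \left(47 + 37\right) = 78 \cdot 84 = 6552$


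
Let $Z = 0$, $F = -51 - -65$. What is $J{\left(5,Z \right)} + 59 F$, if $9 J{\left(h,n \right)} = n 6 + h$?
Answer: $\frac{7439}{9} \approx 826.56$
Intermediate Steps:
$F = 14$ ($F = -51 + 65 = 14$)
$J{\left(h,n \right)} = \frac{h}{9} + \frac{2 n}{3}$ ($J{\left(h,n \right)} = \frac{n 6 + h}{9} = \frac{6 n + h}{9} = \frac{h + 6 n}{9} = \frac{h}{9} + \frac{2 n}{3}$)
$J{\left(5,Z \right)} + 59 F = \left(\frac{1}{9} \cdot 5 + \frac{2}{3} \cdot 0\right) + 59 \cdot 14 = \left(\frac{5}{9} + 0\right) + 826 = \frac{5}{9} + 826 = \frac{7439}{9}$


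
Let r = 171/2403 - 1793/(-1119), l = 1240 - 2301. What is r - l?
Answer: 105832715/99591 ≈ 1062.7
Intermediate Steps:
l = -1061
r = 166664/99591 (r = 171*(1/2403) - 1793*(-1/1119) = 19/267 + 1793/1119 = 166664/99591 ≈ 1.6735)
r - l = 166664/99591 - 1*(-1061) = 166664/99591 + 1061 = 105832715/99591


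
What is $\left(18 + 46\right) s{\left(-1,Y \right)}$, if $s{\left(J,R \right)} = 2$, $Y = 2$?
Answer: $128$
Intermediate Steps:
$\left(18 + 46\right) s{\left(-1,Y \right)} = \left(18 + 46\right) 2 = 64 \cdot 2 = 128$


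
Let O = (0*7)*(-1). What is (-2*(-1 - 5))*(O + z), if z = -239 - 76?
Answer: -3780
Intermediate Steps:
z = -315
O = 0 (O = 0*(-1) = 0)
(-2*(-1 - 5))*(O + z) = (-2*(-1 - 5))*(0 - 315) = -2*(-6)*(-315) = -1*(-12)*(-315) = 12*(-315) = -3780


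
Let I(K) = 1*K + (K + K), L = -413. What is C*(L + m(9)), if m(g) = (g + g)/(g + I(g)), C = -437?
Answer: 360525/2 ≈ 1.8026e+5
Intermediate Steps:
I(K) = 3*K (I(K) = K + 2*K = 3*K)
m(g) = ½ (m(g) = (g + g)/(g + 3*g) = (2*g)/((4*g)) = (2*g)*(1/(4*g)) = ½)
C*(L + m(9)) = -437*(-413 + ½) = -437*(-825/2) = 360525/2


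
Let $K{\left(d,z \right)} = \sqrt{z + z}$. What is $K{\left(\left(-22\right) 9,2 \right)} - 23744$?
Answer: $-23742$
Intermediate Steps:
$K{\left(d,z \right)} = \sqrt{2} \sqrt{z}$ ($K{\left(d,z \right)} = \sqrt{2 z} = \sqrt{2} \sqrt{z}$)
$K{\left(\left(-22\right) 9,2 \right)} - 23744 = \sqrt{2} \sqrt{2} - 23744 = 2 - 23744 = -23742$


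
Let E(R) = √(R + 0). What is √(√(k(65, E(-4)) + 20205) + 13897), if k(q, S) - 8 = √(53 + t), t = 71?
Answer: √(13897 + √(20213 + 2*√31)) ≈ 118.49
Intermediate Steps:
E(R) = √R
k(q, S) = 8 + 2*√31 (k(q, S) = 8 + √(53 + 71) = 8 + √124 = 8 + 2*√31)
√(√(k(65, E(-4)) + 20205) + 13897) = √(√((8 + 2*√31) + 20205) + 13897) = √(√(20213 + 2*√31) + 13897) = √(13897 + √(20213 + 2*√31))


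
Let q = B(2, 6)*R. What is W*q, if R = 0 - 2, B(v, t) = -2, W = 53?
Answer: 212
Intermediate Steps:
R = -2
q = 4 (q = -2*(-2) = 4)
W*q = 53*4 = 212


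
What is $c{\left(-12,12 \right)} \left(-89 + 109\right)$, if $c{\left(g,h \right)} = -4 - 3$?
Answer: $-140$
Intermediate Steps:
$c{\left(g,h \right)} = -7$
$c{\left(-12,12 \right)} \left(-89 + 109\right) = - 7 \left(-89 + 109\right) = \left(-7\right) 20 = -140$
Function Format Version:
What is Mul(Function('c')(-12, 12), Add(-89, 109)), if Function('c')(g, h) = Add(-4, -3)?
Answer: -140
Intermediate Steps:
Function('c')(g, h) = -7
Mul(Function('c')(-12, 12), Add(-89, 109)) = Mul(-7, Add(-89, 109)) = Mul(-7, 20) = -140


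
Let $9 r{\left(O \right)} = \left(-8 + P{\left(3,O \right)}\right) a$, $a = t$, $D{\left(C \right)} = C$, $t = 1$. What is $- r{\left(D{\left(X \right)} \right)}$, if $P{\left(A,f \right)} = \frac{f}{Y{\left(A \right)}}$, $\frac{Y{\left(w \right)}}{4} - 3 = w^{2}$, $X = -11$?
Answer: $\frac{395}{432} \approx 0.91435$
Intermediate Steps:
$Y{\left(w \right)} = 12 + 4 w^{2}$
$a = 1$
$P{\left(A,f \right)} = \frac{f}{12 + 4 A^{2}}$
$r{\left(O \right)} = - \frac{8}{9} + \frac{O}{432}$ ($r{\left(O \right)} = \frac{\left(-8 + \frac{O}{4 \left(3 + 3^{2}\right)}\right) 1}{9} = \frac{\left(-8 + \frac{O}{4 \left(3 + 9\right)}\right) 1}{9} = \frac{\left(-8 + \frac{O}{4 \cdot 12}\right) 1}{9} = \frac{\left(-8 + \frac{1}{4} O \frac{1}{12}\right) 1}{9} = \frac{\left(-8 + \frac{O}{48}\right) 1}{9} = \frac{-8 + \frac{O}{48}}{9} = - \frac{8}{9} + \frac{O}{432}$)
$- r{\left(D{\left(X \right)} \right)} = - (- \frac{8}{9} + \frac{1}{432} \left(-11\right)) = - (- \frac{8}{9} - \frac{11}{432}) = \left(-1\right) \left(- \frac{395}{432}\right) = \frac{395}{432}$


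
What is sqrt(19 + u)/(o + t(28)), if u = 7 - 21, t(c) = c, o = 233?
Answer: sqrt(5)/261 ≈ 0.0085673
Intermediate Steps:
u = -14
sqrt(19 + u)/(o + t(28)) = sqrt(19 - 14)/(233 + 28) = sqrt(5)/261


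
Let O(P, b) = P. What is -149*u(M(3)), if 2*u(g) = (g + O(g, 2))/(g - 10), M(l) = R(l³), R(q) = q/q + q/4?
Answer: 4619/9 ≈ 513.22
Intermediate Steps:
R(q) = 1 + q/4 (R(q) = 1 + q*(¼) = 1 + q/4)
M(l) = 1 + l³/4
u(g) = g/(-10 + g) (u(g) = ((g + g)/(g - 10))/2 = ((2*g)/(-10 + g))/2 = (2*g/(-10 + g))/2 = g/(-10 + g))
-149*u(M(3)) = -149*(1 + (¼)*3³)/(-10 + (1 + (¼)*3³)) = -149*(1 + (¼)*27)/(-10 + (1 + (¼)*27)) = -149*(1 + 27/4)/(-10 + (1 + 27/4)) = -4619/(4*(-10 + 31/4)) = -4619/(4*(-9/4)) = -4619*(-4)/(4*9) = -149*(-31/9) = 4619/9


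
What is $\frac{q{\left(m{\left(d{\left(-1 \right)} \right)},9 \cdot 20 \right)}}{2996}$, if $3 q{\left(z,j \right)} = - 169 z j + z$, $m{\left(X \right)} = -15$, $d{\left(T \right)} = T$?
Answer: $\frac{152095}{2996} \approx 50.766$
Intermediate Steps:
$q{\left(z,j \right)} = \frac{z}{3} - \frac{169 j z}{3}$ ($q{\left(z,j \right)} = \frac{- 169 z j + z}{3} = \frac{- 169 j z + z}{3} = \frac{z - 169 j z}{3} = \frac{z}{3} - \frac{169 j z}{3}$)
$\frac{q{\left(m{\left(d{\left(-1 \right)} \right)},9 \cdot 20 \right)}}{2996} = \frac{\frac{1}{3} \left(-15\right) \left(1 - 169 \cdot 9 \cdot 20\right)}{2996} = \frac{1}{3} \left(-15\right) \left(1 - 30420\right) \frac{1}{2996} = \frac{1}{3} \left(-15\right) \left(-30419\right) \frac{1}{2996} = 152095 \cdot \frac{1}{2996} = \frac{152095}{2996}$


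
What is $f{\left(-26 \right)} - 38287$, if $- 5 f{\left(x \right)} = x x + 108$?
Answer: $- \frac{192219}{5} \approx -38444.0$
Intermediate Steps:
$f{\left(x \right)} = - \frac{108}{5} - \frac{x^{2}}{5}$ ($f{\left(x \right)} = - \frac{x x + 108}{5} = - \frac{x^{2} + 108}{5} = - \frac{108 + x^{2}}{5} = - \frac{108}{5} - \frac{x^{2}}{5}$)
$f{\left(-26 \right)} - 38287 = \left(- \frac{108}{5} - \frac{\left(-26\right)^{2}}{5}\right) - 38287 = \left(- \frac{108}{5} - \frac{676}{5}\right) - 38287 = - \frac{784}{5} - 38287 = - \frac{192219}{5}$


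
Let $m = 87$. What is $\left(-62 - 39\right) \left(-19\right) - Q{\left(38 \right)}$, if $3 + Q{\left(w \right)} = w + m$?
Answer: $1797$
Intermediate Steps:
$Q{\left(w \right)} = 84 + w$ ($Q{\left(w \right)} = -3 + \left(w + 87\right) = -3 + \left(87 + w\right) = 84 + w$)
$\left(-62 - 39\right) \left(-19\right) - Q{\left(38 \right)} = \left(-62 - 39\right) \left(-19\right) - \left(84 + 38\right) = \left(-101\right) \left(-19\right) - 122 = 1919 - 122 = 1797$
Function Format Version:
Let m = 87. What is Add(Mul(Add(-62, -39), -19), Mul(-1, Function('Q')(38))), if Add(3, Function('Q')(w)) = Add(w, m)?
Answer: 1797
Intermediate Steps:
Function('Q')(w) = Add(84, w) (Function('Q')(w) = Add(-3, Add(w, 87)) = Add(-3, Add(87, w)) = Add(84, w))
Add(Mul(Add(-62, -39), -19), Mul(-1, Function('Q')(38))) = Add(Mul(Add(-62, -39), -19), Mul(-1, Add(84, 38))) = Add(Mul(-101, -19), Mul(-1, 122)) = Add(1919, -122) = 1797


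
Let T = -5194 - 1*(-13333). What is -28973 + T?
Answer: -20834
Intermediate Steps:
T = 8139 (T = -5194 + 13333 = 8139)
-28973 + T = -28973 + 8139 = -20834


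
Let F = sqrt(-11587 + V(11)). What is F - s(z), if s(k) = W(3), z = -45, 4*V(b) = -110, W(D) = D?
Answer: -3 + 3*I*sqrt(5162)/2 ≈ -3.0 + 107.77*I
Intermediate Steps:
V(b) = -55/2 (V(b) = (1/4)*(-110) = -55/2)
s(k) = 3
F = 3*I*sqrt(5162)/2 (F = sqrt(-11587 - 55/2) = sqrt(-23229/2) = 3*I*sqrt(5162)/2 ≈ 107.77*I)
F - s(z) = 3*I*sqrt(5162)/2 - 1*3 = 3*I*sqrt(5162)/2 - 3 = -3 + 3*I*sqrt(5162)/2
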